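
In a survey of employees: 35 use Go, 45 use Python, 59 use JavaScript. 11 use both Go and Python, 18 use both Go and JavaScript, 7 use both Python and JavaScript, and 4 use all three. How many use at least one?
|A∪B∪C| = 35+45+59-11-18-7+4 = 107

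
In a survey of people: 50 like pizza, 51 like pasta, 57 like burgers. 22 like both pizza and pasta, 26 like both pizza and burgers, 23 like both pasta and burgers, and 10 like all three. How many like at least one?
|A∪B∪C| = 50+51+57-22-26-23+10 = 97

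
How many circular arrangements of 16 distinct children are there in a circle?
Circular: fix one position, arrange the rest. (16-1)! = 1307674368000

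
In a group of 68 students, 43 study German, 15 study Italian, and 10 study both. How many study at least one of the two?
|A∪B| = |A| + |B| - |A∩B| = 43 + 15 - 10 = 48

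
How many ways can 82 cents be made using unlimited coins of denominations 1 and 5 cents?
Coefficient of x^82 in 1/(1-x^1) · 1/(1-x^5). Use j coins of 5 for j = 0..⌊82/5⌋ = 16, the rest in 1s: 16 + 1 = 17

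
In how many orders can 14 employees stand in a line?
14! = 87178291200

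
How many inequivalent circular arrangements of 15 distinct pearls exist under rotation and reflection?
(15-1)!/2 = 87178291200/2 = 43589145600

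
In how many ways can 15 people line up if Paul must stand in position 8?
Fix one position: (15-1)! = 87178291200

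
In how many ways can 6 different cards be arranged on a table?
6! = 720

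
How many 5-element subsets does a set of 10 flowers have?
C(10,5) = 10!/(5!×5!) = 252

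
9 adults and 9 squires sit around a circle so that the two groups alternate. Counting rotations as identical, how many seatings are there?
Fix one of the adults: (9-1)! ways for the remaining adults, × 9! ways for the squires = 40320 × 362880 = 14631321600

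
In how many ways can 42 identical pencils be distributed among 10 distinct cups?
C(42+10-1, 10-1) = C(51, 9) = 3042312350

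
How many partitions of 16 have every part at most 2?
Let r_j(i) = number of partitions of i into parts ≤ j, for i = 0..16. r_1(i) = 1 for all i; r_j(i) = r_{j-1}(i) + r_j(i-j). Rows j = 2..2: ≤2: 1 1 2 2 3 3 4 4 5 5 6 6 7 7 8 8 9. r_2(16) = 9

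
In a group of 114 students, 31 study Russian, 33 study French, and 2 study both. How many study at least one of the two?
|A∪B| = |A| + |B| - |A∩B| = 31 + 33 - 2 = 62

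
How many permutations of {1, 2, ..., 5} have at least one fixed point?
Complement of the derangements. !5 = Σ_{j=0}^{5} (-1)^j·5!/j! = 120 - 120 + 60 - 20 + 5 - 1 = 44. 5! - !5 = 120 - 44 = 76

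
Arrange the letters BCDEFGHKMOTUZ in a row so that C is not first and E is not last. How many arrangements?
By inclusion-exclusion: 13! - 2×(13-1)! + (13-2)! = 6227020800 - 958003200 + 39916800 = 5308934400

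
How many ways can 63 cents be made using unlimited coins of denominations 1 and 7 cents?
Coefficient of x^63 in 1/(1-x^1) · 1/(1-x^7). Use j coins of 7 for j = 0..⌊63/7⌋ = 9, the rest in 1s: 9 + 1 = 10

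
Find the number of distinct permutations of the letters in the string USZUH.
5! / (1! × 1! × 1! × 2!) = 60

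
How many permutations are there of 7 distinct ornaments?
7! = 5040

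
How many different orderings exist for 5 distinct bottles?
5! = 120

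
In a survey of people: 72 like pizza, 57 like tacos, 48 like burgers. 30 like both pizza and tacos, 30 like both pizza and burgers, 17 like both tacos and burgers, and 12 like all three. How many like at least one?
|A∪B∪C| = 72+57+48-30-30-17+12 = 112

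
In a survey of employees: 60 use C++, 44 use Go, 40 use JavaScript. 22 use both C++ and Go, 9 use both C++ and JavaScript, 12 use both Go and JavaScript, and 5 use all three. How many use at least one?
|A∪B∪C| = 60+44+40-22-9-12+5 = 106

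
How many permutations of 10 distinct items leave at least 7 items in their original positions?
Exactly j fixed points: C(10,j)·!(10-j); sum over j ≥ 7 (derangement numbers via !m = (m-1)·(!(m-1) + !(m-2)): !0..!3 = 1, 0, 1, 2). Σ_{j=7}^{10} C(10,j)·!(10-j) = C(10,7)·!3 + C(10,8)·!2 + C(10,9)·!1 + C(10,10)·!0 = 120·2 + 45·1 + 10·0 + 1·1 = 286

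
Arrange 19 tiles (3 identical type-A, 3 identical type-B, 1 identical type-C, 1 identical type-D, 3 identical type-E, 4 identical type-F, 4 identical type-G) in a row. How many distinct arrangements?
19! / (3! × 3! × 1! × 1! × 3! × 4! × 4!) = 977728752000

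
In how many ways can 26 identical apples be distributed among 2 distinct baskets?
C(26+2-1, 2-1) = C(27, 1) = 27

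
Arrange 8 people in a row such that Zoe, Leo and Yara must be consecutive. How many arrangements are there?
Treat the 3 as one block: (8-3+1)! × 3! = 720 × 6 = 4320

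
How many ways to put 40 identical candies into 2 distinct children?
C(40+2-1, 2-1) = C(41, 1) = 41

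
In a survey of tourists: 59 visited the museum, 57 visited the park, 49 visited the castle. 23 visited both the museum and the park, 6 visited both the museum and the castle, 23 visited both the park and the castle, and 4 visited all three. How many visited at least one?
|A∪B∪C| = 59+57+49-23-6-23+4 = 117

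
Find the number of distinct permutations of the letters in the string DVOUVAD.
7! / (1! × 1! × 1! × 2! × 2!) = 1260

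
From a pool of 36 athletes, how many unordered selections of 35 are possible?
C(36,35) = 36!/(35!×1!) = 36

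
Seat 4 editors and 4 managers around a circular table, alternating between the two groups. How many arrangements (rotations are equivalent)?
Fix one of the editors: (4-1)! ways for the remaining editors, × 4! ways for the managers = 6 × 24 = 144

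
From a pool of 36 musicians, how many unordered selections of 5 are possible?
C(36,5) = 36!/(5!×31!) = 376992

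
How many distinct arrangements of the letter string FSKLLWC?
7! / (1! × 1! × 2! × 1! × 1! × 1!) = 2520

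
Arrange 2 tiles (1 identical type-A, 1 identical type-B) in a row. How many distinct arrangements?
2! / (1! × 1!) = 2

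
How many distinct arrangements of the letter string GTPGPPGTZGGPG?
13! / (4! × 2! × 6! × 1!) = 180180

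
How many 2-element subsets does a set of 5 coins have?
C(5,2) = 5!/(2!×3!) = 10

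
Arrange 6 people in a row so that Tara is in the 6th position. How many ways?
Fix one position: (6-1)! = 120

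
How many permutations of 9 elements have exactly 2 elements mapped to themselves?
Choose the 2 fixed points C(9,2) = 36, derange the rest: !7 = Σ_{j=0}^{7} (-1)^j·7!/j! = 5040 - 5040 + 2520 - 840 + 210 - 42 + 7 - 1 = 1854. Product = 36 × 1854 = 66744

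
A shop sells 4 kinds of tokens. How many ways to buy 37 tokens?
C(37+4-1, 4-1) = C(40, 3) = 9880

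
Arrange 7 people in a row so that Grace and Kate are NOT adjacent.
Total - adjacent = 7! - (7-1)!×2 = 5040 - 1440 = 3600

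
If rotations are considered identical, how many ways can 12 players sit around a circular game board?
Circular: fix one position, arrange the rest. (12-1)! = 39916800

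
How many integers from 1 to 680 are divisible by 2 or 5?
⌊680/2⌋ + ⌊680/5⌋ - ⌊680/10⌋ = 340 + 136 - 68 = 408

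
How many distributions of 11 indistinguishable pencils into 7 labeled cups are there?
C(11+7-1, 7-1) = C(17, 6) = 12376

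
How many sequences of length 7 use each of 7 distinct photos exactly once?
7! = 5040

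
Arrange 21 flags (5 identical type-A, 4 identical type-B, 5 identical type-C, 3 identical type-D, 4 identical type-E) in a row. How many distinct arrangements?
21! / (5! × 4! × 5! × 3! × 4!) = 1026615189600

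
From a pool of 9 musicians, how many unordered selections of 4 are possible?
C(9,4) = 9!/(4!×5!) = 126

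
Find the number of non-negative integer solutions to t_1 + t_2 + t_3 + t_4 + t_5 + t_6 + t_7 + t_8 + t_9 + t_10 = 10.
C(10+10-1, 10-1) = C(19, 9) = 92378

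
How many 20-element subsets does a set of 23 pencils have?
C(23,20) = 23!/(20!×3!) = 1771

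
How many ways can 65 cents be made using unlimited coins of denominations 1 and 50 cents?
Coefficient of x^65 in 1/(1-x^1) · 1/(1-x^50). Use j coins of 50 for j = 0..⌊65/50⌋ = 1, the rest in 1s: 1 + 1 = 2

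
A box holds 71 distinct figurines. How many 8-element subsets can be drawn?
C(71,8) = 71!/(8!×63!) = 10639125640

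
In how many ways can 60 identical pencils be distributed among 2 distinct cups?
C(60+2-1, 2-1) = C(61, 1) = 61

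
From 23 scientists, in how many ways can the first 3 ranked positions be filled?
P(23,3) = 23!/(23-3)! = 10626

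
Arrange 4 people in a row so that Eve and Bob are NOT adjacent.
Total - adjacent = 4! - (4-1)!×2 = 24 - 12 = 12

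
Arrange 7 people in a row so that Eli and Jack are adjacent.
Treat as block: (7-1)! × 2! = 720 × 2 = 1440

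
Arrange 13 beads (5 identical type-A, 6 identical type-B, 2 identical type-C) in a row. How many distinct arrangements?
13! / (5! × 6! × 2!) = 36036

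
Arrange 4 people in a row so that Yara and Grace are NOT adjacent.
Total - adjacent = 4! - (4-1)!×2 = 24 - 12 = 12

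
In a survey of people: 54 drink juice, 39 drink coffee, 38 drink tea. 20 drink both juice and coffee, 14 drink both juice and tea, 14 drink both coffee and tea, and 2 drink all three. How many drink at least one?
|A∪B∪C| = 54+39+38-20-14-14+2 = 85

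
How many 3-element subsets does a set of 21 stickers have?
C(21,3) = 21!/(3!×18!) = 1330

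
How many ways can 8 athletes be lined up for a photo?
8! = 40320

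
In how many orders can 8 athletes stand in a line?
8! = 40320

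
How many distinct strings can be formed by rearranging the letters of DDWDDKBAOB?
10! / (2! × 1! × 1! × 1! × 4! × 1!) = 75600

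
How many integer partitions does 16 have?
Pentagonal recurrence p(n) = p(n-1) + p(n-2) - p(n-5) - p(n-7) + p(n-12) + p(n-15) - ... gives p(0..15) = 1, 1, 2, 3, 5, 7, 11, 15, 22, 30, 42, 56, 77, 101, 135, 176. p(16) = p(15) + p(14) - p(11) - p(9) + p(4) + p(1) = 176 + 135 - 56 - 30 + 5 + 1 = 231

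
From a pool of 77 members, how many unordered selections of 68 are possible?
C(77,68) = 77!/(68!×9!) = 161322559475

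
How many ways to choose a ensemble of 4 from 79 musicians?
C(79,4) = 79!/(4!×75!) = 1502501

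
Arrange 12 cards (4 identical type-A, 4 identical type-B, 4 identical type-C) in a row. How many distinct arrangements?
12! / (4! × 4! × 4!) = 34650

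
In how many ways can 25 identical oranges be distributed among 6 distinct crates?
C(25+6-1, 6-1) = C(30, 5) = 142506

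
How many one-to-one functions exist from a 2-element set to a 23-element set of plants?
P(23,2) = 23!/(23-2)! = 506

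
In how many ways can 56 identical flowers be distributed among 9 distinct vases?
C(56+9-1, 9-1) = C(64, 8) = 4426165368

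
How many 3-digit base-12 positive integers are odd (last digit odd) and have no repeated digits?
Last∈{1,3,5,7,9,11}. Last=0: 0. Last nonzero: 6×10×P(10,1) = 600. Total = 600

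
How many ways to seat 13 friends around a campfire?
Circular: fix one position, arrange the rest. (13-1)! = 479001600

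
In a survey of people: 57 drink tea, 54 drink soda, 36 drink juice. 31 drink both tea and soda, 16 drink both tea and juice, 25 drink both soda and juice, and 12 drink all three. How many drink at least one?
|A∪B∪C| = 57+54+36-31-16-25+12 = 87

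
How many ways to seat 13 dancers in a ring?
Circular: fix one position, arrange the rest. (13-1)! = 479001600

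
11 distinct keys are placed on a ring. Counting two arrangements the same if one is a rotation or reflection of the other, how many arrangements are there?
(11-1)!/2 = 3628800/2 = 1814400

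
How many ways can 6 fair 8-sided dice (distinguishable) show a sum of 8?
Coefficient of x^8 in (x + x² + ... + x^8)^6. By inclusion-exclusion on dice exceeding 8: Σ_j (-1)^j C(6,j)·C(8-1-8j, 5) = C(6,0)·C(7,5) = 1·21 = 21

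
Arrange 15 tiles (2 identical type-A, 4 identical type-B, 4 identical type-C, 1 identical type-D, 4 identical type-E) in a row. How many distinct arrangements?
15! / (2! × 4! × 4! × 1! × 4!) = 47297250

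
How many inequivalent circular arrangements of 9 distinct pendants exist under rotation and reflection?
(9-1)!/2 = 40320/2 = 20160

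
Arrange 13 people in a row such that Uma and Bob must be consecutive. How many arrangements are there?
Treat the 2 as one block: (13-2+1)! × 2! = 479001600 × 2 = 958003200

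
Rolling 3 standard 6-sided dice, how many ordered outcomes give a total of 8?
Coefficient of x^8 in (x + x² + ... + x^6)^3. By inclusion-exclusion on dice exceeding 6: Σ_j (-1)^j C(3,j)·C(8-1-6j, 2) = C(3,0)·C(7,2) = 1·21 = 21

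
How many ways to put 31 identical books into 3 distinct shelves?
C(31+3-1, 3-1) = C(33, 2) = 528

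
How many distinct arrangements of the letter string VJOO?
4! / (1! × 2! × 1!) = 12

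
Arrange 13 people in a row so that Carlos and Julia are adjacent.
Treat as block: (13-1)! × 2! = 479001600 × 2 = 958003200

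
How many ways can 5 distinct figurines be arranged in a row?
5! = 120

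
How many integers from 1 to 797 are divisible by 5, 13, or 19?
⌊797/5⌋+⌊797/13⌋+⌊797/19⌋ - ⌊797/65⌋-⌊797/95⌋-⌊797/247⌋ + ⌊797/1235⌋ = 159+61+41 - 12-8-3 + 0 = 238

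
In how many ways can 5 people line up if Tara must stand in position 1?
Fix one position: (5-1)! = 24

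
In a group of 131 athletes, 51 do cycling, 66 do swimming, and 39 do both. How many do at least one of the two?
|A∪B| = |A| + |B| - |A∩B| = 51 + 66 - 39 = 78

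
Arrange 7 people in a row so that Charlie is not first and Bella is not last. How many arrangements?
By inclusion-exclusion: 7! - 2×(7-1)! + (7-2)! = 5040 - 1440 + 120 = 3720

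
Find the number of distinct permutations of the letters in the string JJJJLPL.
7! / (1! × 4! × 2!) = 105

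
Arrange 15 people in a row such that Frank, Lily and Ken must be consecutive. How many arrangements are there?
Treat the 3 as one block: (15-3+1)! × 3! = 6227020800 × 6 = 37362124800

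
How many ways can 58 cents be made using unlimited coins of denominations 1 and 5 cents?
Coefficient of x^58 in 1/(1-x^1) · 1/(1-x^5). Use j coins of 5 for j = 0..⌊58/5⌋ = 11, the rest in 1s: 11 + 1 = 12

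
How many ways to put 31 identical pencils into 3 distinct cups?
C(31+3-1, 3-1) = C(33, 2) = 528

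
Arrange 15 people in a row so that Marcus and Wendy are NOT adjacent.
Total - adjacent = 15! - (15-1)!×2 = 1307674368000 - 174356582400 = 1133317785600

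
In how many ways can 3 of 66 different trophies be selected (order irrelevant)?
C(66,3) = 66!/(3!×63!) = 45760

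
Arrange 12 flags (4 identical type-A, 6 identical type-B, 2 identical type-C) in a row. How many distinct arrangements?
12! / (4! × 6! × 2!) = 13860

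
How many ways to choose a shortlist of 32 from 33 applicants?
C(33,32) = 33!/(32!×1!) = 33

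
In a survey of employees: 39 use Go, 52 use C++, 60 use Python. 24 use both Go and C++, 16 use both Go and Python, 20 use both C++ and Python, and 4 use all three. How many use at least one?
|A∪B∪C| = 39+52+60-24-16-20+4 = 95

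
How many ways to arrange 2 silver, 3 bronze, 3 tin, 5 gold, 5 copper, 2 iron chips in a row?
20! / (2! × 3! × 3! × 5! × 5! × 2!) = 1173274502400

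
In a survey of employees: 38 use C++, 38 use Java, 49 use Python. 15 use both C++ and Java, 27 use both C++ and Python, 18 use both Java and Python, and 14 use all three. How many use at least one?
|A∪B∪C| = 38+38+49-15-27-18+14 = 79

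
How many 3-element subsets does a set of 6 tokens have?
C(6,3) = 6!/(3!×3!) = 20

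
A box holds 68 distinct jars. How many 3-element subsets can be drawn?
C(68,3) = 68!/(3!×65!) = 50116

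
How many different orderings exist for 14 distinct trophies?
14! = 87178291200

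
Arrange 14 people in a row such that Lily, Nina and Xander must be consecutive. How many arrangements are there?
Treat the 3 as one block: (14-3+1)! × 3! = 479001600 × 6 = 2874009600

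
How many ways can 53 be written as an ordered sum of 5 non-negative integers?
C(53+5-1, 5-1) = C(57, 4) = 395010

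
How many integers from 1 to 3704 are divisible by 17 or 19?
⌊3704/17⌋ + ⌊3704/19⌋ - ⌊3704/323⌋ = 217 + 194 - 11 = 400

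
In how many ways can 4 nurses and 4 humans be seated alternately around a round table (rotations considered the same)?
Fix one of the nurses: (4-1)! ways for the remaining nurses, × 4! ways for the humans = 6 × 24 = 144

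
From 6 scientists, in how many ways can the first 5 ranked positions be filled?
P(6,5) = 6!/(6-5)! = 720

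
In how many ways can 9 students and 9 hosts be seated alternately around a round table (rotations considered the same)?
Fix one of the students: (9-1)! ways for the remaining students, × 9! ways for the hosts = 40320 × 362880 = 14631321600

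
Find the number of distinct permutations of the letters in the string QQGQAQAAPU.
10! / (3! × 1! × 1! × 4! × 1!) = 25200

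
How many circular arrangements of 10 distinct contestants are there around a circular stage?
Circular: fix one position, arrange the rest. (10-1)! = 362880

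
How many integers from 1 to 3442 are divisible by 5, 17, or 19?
⌊3442/5⌋+⌊3442/17⌋+⌊3442/19⌋ - ⌊3442/85⌋-⌊3442/95⌋-⌊3442/323⌋ + ⌊3442/1615⌋ = 688+202+181 - 40-36-10 + 2 = 987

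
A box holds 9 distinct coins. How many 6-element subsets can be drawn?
C(9,6) = 9!/(6!×3!) = 84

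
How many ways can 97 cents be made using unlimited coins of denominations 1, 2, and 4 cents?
Coefficient of x^97 in 1/(1-x^1) · 1/(1-x^2) · 1/(1-x^4). Case on j = number of 4-cent coins (j = 0..24); remainder r = 97 - 4j is made from {1,2} in ⌊r/2⌋+1 ways. r = 97, 93, 89, 85, 81, 77, 73, 69, 65, 61, 57, 53, 49, 45, 41, 37, 33, 29, 25, 21, 17, 13, 9, 5, 1 → 49 + 47 + 45 + 43 + 41 + 39 + 37 + 35 + 33 + 31 + 29 + 27 + 25 + 23 + 21 + 19 + 17 + 15 + 13 + 11 + 9 + 7 + 5 + 3 + 1 = 625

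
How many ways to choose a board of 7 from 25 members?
C(25,7) = 25!/(7!×18!) = 480700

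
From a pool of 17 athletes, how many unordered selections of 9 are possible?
C(17,9) = 17!/(9!×8!) = 24310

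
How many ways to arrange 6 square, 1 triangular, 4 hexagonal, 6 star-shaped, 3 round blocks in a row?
20! / (6! × 1! × 4! × 6! × 3!) = 32590958400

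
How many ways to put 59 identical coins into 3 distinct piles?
C(59+3-1, 3-1) = C(61, 2) = 1830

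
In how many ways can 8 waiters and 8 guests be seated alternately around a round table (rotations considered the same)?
Fix one of the waiters: (8-1)! ways for the remaining waiters, × 8! ways for the guests = 5040 × 40320 = 203212800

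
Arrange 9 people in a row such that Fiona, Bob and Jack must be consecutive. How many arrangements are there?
Treat the 3 as one block: (9-3+1)! × 3! = 5040 × 6 = 30240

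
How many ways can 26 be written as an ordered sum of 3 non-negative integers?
C(26+3-1, 3-1) = C(28, 2) = 378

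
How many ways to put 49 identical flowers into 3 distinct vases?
C(49+3-1, 3-1) = C(51, 2) = 1275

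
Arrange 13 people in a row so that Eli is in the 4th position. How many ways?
Fix one position: (13-1)! = 479001600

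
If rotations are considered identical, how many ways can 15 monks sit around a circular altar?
Circular: fix one position, arrange the rest. (15-1)! = 87178291200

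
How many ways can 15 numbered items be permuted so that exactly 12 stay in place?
Choose the 12 fixed points C(15,12) = 455, derange the rest: !3 = Σ_{j=0}^{3} (-1)^j·3!/j! = 6 - 6 + 3 - 1 = 2. Product = 455 × 2 = 910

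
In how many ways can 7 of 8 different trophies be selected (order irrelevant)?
C(8,7) = 8!/(7!×1!) = 8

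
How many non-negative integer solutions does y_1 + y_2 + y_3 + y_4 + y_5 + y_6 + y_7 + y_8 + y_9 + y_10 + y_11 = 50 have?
C(50+11-1, 11-1) = C(60, 10) = 75394027566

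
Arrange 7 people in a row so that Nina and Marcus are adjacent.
Treat as block: (7-1)! × 2! = 720 × 2 = 1440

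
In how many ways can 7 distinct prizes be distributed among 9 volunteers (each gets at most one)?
P(9,7) = 9!/(9-7)! = 181440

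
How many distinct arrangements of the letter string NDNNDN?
6! / (4! × 2!) = 15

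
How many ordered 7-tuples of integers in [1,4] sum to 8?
Coefficient of x^8 in (x + x² + ... + x^4)^7. By inclusion-exclusion on dice exceeding 4: Σ_j (-1)^j C(7,j)·C(8-1-4j, 6) = C(7,0)·C(7,6) = 1·7 = 7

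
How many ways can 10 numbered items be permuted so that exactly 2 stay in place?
Choose the 2 fixed points C(10,2) = 45, derange the rest: !8 = Σ_{j=0}^{8} (-1)^j·8!/j! = 40320 - 40320 + 20160 - 6720 + 1680 - 336 + 56 - 8 + 1 = 14833. Product = 45 × 14833 = 667485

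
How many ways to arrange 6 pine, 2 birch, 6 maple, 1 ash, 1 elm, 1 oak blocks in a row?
17! / (6! × 2! × 6! × 1! × 1! × 1!) = 343062720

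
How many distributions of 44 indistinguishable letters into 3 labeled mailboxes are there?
C(44+3-1, 3-1) = C(46, 2) = 1035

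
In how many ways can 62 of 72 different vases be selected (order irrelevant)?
C(72,62) = 72!/(62!×10!) = 536211932256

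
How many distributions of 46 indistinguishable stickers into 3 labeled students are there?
C(46+3-1, 3-1) = C(48, 2) = 1128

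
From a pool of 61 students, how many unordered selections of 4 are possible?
C(61,4) = 61!/(4!×57!) = 521855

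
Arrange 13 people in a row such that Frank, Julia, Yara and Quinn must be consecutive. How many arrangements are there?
Treat the 4 as one block: (13-4+1)! × 4! = 3628800 × 24 = 87091200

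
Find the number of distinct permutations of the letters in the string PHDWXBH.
7! / (1! × 1! × 1! × 2! × 1! × 1!) = 2520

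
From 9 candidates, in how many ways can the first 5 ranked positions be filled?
P(9,5) = 9!/(9-5)! = 15120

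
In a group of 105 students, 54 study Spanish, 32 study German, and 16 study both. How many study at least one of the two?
|A∪B| = |A| + |B| - |A∩B| = 54 + 32 - 16 = 70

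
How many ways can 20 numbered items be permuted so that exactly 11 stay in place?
Choose the 11 fixed points C(20,11) = 167960, derange the rest: !9 = Σ_{j=0}^{9} (-1)^j·9!/j! = 362880 - 362880 + 181440 - 60480 + 15120 - 3024 + 504 - 72 + 9 - 1 = 133496. Product = 167960 × 133496 = 22421988160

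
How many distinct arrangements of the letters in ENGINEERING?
11! / (3! × 3! × 2! × 2! × 1!) = 277200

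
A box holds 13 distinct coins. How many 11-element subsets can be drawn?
C(13,11) = 13!/(11!×2!) = 78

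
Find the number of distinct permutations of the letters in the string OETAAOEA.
8! / (2! × 3! × 2! × 1!) = 1680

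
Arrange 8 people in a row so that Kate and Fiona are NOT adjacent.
Total - adjacent = 8! - (8-1)!×2 = 40320 - 10080 = 30240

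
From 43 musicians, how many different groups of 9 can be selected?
C(43,9) = 43!/(9!×34!) = 563921995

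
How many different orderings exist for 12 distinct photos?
12! = 479001600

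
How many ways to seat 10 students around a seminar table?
Circular: fix one position, arrange the rest. (10-1)! = 362880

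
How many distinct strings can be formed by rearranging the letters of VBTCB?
5! / (2! × 1! × 1! × 1!) = 60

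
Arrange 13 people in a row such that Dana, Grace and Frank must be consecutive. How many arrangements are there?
Treat the 3 as one block: (13-3+1)! × 3! = 39916800 × 6 = 239500800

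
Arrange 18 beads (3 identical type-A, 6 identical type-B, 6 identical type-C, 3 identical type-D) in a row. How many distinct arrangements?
18! / (3! × 6! × 6! × 3!) = 343062720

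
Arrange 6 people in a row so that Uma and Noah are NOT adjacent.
Total - adjacent = 6! - (6-1)!×2 = 720 - 240 = 480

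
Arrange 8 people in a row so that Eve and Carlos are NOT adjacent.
Total - adjacent = 8! - (8-1)!×2 = 40320 - 10080 = 30240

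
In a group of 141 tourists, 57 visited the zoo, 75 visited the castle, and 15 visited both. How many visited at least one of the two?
|A∪B| = |A| + |B| - |A∩B| = 57 + 75 - 15 = 117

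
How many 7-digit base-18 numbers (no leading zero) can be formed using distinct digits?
First digit: 17 choices (nonzero). Then descending: 17 × 17 × 16 × 15 × 14 × 13 × 12 = 151482240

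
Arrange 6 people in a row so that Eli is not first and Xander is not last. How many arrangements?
By inclusion-exclusion: 6! - 2×(6-1)! + (6-2)! = 720 - 240 + 24 = 504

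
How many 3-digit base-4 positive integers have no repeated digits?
First digit: 3 choices (nonzero). Then descending: 3 × 3 × 2 = 18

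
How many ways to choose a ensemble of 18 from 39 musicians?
C(39,18) = 39!/(18!×21!) = 62359143990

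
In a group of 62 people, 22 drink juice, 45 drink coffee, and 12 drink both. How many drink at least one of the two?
|A∪B| = |A| + |B| - |A∩B| = 22 + 45 - 12 = 55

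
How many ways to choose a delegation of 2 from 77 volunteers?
C(77,2) = 77!/(2!×75!) = 2926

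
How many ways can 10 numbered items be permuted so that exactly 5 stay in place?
Choose the 5 fixed points C(10,5) = 252, derange the rest: !5 = Σ_{j=0}^{5} (-1)^j·5!/j! = 120 - 120 + 60 - 20 + 5 - 1 = 44. Product = 252 × 44 = 11088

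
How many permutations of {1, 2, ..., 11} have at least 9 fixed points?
Exactly j fixed points: C(11,j)·!(11-j); sum over j ≥ 9 (derangement numbers via !m = (m-1)·(!(m-1) + !(m-2)): !0..!2 = 1, 0, 1). Σ_{j=9}^{11} C(11,j)·!(11-j) = C(11,9)·!2 + C(11,10)·!1 + C(11,11)·!0 = 55·1 + 11·0 + 1·1 = 56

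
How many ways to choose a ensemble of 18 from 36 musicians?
C(36,18) = 36!/(18!×18!) = 9075135300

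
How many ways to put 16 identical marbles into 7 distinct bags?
C(16+7-1, 7-1) = C(22, 6) = 74613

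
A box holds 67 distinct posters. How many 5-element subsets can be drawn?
C(67,5) = 67!/(5!×62!) = 9657648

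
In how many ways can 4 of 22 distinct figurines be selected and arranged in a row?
P(22,4) = 22!/(22-4)! = 175560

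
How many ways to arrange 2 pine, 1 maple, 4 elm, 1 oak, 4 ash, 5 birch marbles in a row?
17! / (2! × 1! × 4! × 1! × 4! × 5!) = 2572970400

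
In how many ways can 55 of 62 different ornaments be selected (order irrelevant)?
C(62,55) = 62!/(55!×7!) = 491796152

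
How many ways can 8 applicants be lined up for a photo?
8! = 40320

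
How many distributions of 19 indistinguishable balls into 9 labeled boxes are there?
C(19+9-1, 9-1) = C(27, 8) = 2220075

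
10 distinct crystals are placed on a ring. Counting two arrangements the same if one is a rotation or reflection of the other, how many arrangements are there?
(10-1)!/2 = 362880/2 = 181440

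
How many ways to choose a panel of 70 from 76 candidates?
C(76,70) = 76!/(70!×6!) = 218618940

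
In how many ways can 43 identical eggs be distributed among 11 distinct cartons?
C(43+11-1, 11-1) = C(53, 10) = 19499099620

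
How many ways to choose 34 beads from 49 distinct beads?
C(49,34) = 49!/(34!×15!) = 1575580702584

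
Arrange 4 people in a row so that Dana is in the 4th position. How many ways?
Fix one position: (4-1)! = 6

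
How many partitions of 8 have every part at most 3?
Let r_j(i) = number of partitions of i into parts ≤ j, for i = 0..8. r_1(i) = 1 for all i; r_j(i) = r_{j-1}(i) + r_j(i-j). Rows j = 2..3: ≤2: 1 1 2 2 3 3 4 4 5; ≤3: 1 1 2 3 4 5 7 8 10. r_3(8) = 10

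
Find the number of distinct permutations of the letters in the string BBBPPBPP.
8! / (4! × 4!) = 70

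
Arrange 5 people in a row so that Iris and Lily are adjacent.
Treat as block: (5-1)! × 2! = 24 × 2 = 48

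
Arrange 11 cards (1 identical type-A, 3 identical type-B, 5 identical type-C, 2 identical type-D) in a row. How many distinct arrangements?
11! / (1! × 3! × 5! × 2!) = 27720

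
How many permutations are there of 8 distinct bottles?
8! = 40320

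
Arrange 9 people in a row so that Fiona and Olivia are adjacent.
Treat as block: (9-1)! × 2! = 40320 × 2 = 80640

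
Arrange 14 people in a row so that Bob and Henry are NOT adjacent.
Total - adjacent = 14! - (14-1)!×2 = 87178291200 - 12454041600 = 74724249600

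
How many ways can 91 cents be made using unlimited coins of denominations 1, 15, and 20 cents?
Coefficient of x^91 in 1/(1-x^1) · 1/(1-x^15) · 1/(1-x^20). Case on j = number of 20-cent coins (j = 0..4); remainder r = 91 - 20j is made from {1,15} in ⌊r/15⌋+1 ways. r = 91, 71, 51, 31, 11 → 7 + 5 + 4 + 3 + 1 = 20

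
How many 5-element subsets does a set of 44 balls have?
C(44,5) = 44!/(5!×39!) = 1086008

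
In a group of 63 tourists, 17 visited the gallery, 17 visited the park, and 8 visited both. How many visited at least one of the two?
|A∪B| = |A| + |B| - |A∩B| = 17 + 17 - 8 = 26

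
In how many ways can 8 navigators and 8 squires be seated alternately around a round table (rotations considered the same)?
Fix one of the navigators: (8-1)! ways for the remaining navigators, × 8! ways for the squires = 5040 × 40320 = 203212800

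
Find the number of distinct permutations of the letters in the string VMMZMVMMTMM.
11! / (1! × 7! × 1! × 2!) = 3960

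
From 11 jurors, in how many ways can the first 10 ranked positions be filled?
P(11,10) = 11!/(11-10)! = 39916800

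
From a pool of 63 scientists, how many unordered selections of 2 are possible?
C(63,2) = 63!/(2!×61!) = 1953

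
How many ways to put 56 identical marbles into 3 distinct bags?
C(56+3-1, 3-1) = C(58, 2) = 1653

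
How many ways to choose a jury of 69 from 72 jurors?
C(72,69) = 72!/(69!×3!) = 59640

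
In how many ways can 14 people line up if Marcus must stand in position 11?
Fix one position: (14-1)! = 6227020800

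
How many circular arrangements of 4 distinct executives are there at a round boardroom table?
Circular: fix one position, arrange the rest. (4-1)! = 6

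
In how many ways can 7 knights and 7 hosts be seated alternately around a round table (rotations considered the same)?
Fix one of the knights: (7-1)! ways for the remaining knights, × 7! ways for the hosts = 720 × 5040 = 3628800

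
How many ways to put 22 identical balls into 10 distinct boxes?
C(22+10-1, 10-1) = C(31, 9) = 20160075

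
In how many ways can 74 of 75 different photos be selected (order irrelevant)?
C(75,74) = 75!/(74!×1!) = 75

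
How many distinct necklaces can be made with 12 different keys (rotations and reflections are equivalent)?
(12-1)!/2 = 39916800/2 = 19958400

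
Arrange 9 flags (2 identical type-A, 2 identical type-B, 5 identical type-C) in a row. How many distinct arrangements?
9! / (2! × 2! × 5!) = 756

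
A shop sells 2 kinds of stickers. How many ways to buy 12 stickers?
C(12+2-1, 2-1) = C(13, 1) = 13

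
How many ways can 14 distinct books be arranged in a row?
14! = 87178291200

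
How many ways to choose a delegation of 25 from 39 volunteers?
C(39,25) = 39!/(25!×14!) = 15084504396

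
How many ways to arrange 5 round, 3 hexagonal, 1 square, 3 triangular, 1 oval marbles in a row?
13! / (5! × 3! × 1! × 3! × 1!) = 1441440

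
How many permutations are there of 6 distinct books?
6! = 720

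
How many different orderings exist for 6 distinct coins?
6! = 720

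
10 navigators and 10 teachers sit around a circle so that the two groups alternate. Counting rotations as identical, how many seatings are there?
Fix one of the navigators: (10-1)! ways for the remaining navigators, × 10! ways for the teachers = 362880 × 3628800 = 1316818944000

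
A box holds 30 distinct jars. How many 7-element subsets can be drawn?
C(30,7) = 30!/(7!×23!) = 2035800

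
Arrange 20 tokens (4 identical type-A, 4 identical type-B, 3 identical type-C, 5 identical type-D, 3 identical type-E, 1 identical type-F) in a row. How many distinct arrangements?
20! / (4! × 4! × 3! × 5! × 3! × 1!) = 977728752000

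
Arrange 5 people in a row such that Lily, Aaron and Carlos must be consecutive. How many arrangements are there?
Treat the 3 as one block: (5-3+1)! × 3! = 6 × 6 = 36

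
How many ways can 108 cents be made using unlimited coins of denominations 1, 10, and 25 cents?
Coefficient of x^108 in 1/(1-x^1) · 1/(1-x^10) · 1/(1-x^25). Case on j = number of 25-cent coins (j = 0..4); remainder r = 108 - 25j is made from {1,10} in ⌊r/10⌋+1 ways. r = 108, 83, 58, 33, 8 → 11 + 9 + 6 + 4 + 1 = 31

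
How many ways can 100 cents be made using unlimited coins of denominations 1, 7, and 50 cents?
Coefficient of x^100 in 1/(1-x^1) · 1/(1-x^7) · 1/(1-x^50). Case on j = number of 50-cent coins (j = 0..2); remainder r = 100 - 50j is made from {1,7} in ⌊r/7⌋+1 ways. r = 100, 50, 0 → 15 + 8 + 1 = 24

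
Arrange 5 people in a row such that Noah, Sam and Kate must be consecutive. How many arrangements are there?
Treat the 3 as one block: (5-3+1)! × 3! = 6 × 6 = 36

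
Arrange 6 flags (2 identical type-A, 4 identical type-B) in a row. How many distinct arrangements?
6! / (2! × 4!) = 15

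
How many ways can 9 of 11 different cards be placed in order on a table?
P(11,9) = 11!/(11-9)! = 19958400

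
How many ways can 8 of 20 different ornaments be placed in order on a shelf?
P(20,8) = 20!/(20-8)! = 5079110400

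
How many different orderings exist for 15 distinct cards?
15! = 1307674368000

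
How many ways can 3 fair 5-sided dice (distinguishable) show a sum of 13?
Coefficient of x^13 in (x + x² + ... + x^5)^3. By inclusion-exclusion on dice exceeding 5: Σ_j (-1)^j C(3,j)·C(13-1-5j, 2) = C(3,0)·C(12,2) - C(3,1)·C(7,2) + C(3,2)·C(2,2) = 1·66 - 3·21 + 3·1 = 6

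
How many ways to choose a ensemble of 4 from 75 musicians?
C(75,4) = 75!/(4!×71!) = 1215450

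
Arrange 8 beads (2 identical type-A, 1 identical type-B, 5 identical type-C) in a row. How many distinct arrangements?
8! / (2! × 1! × 5!) = 168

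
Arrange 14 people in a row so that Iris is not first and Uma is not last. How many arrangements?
By inclusion-exclusion: 14! - 2×(14-1)! + (14-2)! = 87178291200 - 12454041600 + 479001600 = 75203251200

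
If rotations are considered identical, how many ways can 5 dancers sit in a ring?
Circular: fix one position, arrange the rest. (5-1)! = 24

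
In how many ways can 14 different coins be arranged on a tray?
14! = 87178291200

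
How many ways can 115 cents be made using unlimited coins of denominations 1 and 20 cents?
Coefficient of x^115 in 1/(1-x^1) · 1/(1-x^20). Use j coins of 20 for j = 0..⌊115/20⌋ = 5, the rest in 1s: 5 + 1 = 6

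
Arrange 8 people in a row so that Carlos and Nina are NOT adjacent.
Total - adjacent = 8! - (8-1)!×2 = 40320 - 10080 = 30240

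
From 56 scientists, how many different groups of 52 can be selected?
C(56,52) = 56!/(52!×4!) = 367290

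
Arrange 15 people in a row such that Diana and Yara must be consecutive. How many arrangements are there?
Treat the 2 as one block: (15-2+1)! × 2! = 87178291200 × 2 = 174356582400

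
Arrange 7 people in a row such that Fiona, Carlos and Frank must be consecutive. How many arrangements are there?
Treat the 3 as one block: (7-3+1)! × 3! = 120 × 6 = 720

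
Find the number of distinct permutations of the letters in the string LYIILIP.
7! / (3! × 2! × 1! × 1!) = 420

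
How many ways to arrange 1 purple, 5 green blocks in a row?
6! / (1! × 5!) = 6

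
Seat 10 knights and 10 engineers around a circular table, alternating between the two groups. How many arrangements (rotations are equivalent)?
Fix one of the knights: (10-1)! ways for the remaining knights, × 10! ways for the engineers = 362880 × 3628800 = 1316818944000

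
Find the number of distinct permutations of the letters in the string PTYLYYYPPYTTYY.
14! / (3! × 1! × 7! × 3!) = 480480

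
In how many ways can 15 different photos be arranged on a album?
15! = 1307674368000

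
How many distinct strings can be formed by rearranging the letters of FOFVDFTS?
8! / (1! × 1! × 3! × 1! × 1! × 1!) = 6720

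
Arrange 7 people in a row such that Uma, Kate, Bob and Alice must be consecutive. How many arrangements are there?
Treat the 4 as one block: (7-4+1)! × 4! = 24 × 24 = 576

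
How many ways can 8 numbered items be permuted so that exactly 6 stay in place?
Choose the 6 fixed points C(8,6) = 28, derange the rest: !2 = Σ_{j=0}^{2} (-1)^j·2!/j! = 2 - 2 + 1 = 1. Product = 28 × 1 = 28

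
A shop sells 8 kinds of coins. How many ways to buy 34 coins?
C(34+8-1, 8-1) = C(41, 7) = 22481940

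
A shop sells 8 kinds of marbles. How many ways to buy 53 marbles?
C(53+8-1, 8-1) = C(60, 7) = 386206920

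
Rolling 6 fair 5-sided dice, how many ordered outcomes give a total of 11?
Coefficient of x^11 in (x + x² + ... + x^5)^6. By inclusion-exclusion on dice exceeding 5: Σ_j (-1)^j C(6,j)·C(11-1-5j, 5) = C(6,0)·C(10,5) - C(6,1)·C(5,5) = 1·252 - 6·1 = 246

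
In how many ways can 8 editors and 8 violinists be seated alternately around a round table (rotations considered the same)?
Fix one of the editors: (8-1)! ways for the remaining editors, × 8! ways for the violinists = 5040 × 40320 = 203212800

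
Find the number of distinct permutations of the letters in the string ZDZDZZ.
6! / (4! × 2!) = 15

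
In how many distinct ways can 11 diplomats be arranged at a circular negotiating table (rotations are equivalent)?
Circular: fix one position, arrange the rest. (11-1)! = 3628800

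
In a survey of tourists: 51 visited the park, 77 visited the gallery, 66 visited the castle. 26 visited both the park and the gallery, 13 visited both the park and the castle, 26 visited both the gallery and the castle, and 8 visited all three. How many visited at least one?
|A∪B∪C| = 51+77+66-26-13-26+8 = 137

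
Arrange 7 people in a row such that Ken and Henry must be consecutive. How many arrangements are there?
Treat the 2 as one block: (7-2+1)! × 2! = 720 × 2 = 1440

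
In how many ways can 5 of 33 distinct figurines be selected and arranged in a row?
P(33,5) = 33!/(33-5)! = 28480320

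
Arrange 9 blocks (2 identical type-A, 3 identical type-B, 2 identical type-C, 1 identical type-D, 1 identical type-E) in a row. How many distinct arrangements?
9! / (2! × 3! × 2! × 1! × 1!) = 15120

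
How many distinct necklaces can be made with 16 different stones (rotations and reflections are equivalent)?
(16-1)!/2 = 1307674368000/2 = 653837184000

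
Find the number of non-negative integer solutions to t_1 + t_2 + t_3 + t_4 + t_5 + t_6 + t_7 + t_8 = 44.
C(44+8-1, 8-1) = C(51, 7) = 115775100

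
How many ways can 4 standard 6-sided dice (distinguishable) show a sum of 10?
Coefficient of x^10 in (x + x² + ... + x^6)^4. By inclusion-exclusion on dice exceeding 6: Σ_j (-1)^j C(4,j)·C(10-1-6j, 3) = C(4,0)·C(9,3) - C(4,1)·C(3,3) = 1·84 - 4·1 = 80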